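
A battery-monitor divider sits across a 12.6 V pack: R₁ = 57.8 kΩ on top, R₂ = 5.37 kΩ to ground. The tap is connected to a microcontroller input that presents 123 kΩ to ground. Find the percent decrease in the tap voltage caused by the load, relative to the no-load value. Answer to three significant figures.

3.84 %

The divider's output (Thévenin) resistance is R₁‖R₂ = 4.914 kΩ.
Fractional drop under load = R_th/(R_th + R_L) = 4.914 / (4.914 + 123) = 0.03841.
So the output falls by 3.84 %.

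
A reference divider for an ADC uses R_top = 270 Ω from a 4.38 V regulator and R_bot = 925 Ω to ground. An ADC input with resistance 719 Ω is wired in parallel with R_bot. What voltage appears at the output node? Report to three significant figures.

The load sits in parallel with R_bot: R_bot‖R_L = (925 × 719) / (925 + 719) = 404.5 Ω.
V_out = 4.38 × 404.5 / (270 + 404.5) = 4.38 × 404.5/674.5 = 2.63 V.

V_out ≈ 2.63 V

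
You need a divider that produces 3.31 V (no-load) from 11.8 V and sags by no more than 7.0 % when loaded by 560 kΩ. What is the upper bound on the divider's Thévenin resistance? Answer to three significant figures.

Loading drop = R_th/(R_th + R_L) ≤ 0.0700, so R_th ≤ R_L · ε/(1−ε) = 560 kΩ × 0.0700/0.9300 = 42.2 kΩ.

R_th ≤ 42.2 kΩ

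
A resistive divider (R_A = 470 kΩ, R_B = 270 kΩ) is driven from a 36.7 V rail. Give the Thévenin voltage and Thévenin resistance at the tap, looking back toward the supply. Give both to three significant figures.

V_th = 13.4 V, R_th = 171 kΩ

V_th is the open-circuit tap voltage: 36.7 × 270/(470 + 270) = 13.4 V.
With the supply zeroed, R_A and R_B appear in parallel from the tap: R_th = R_A‖R_B = (470 × 270)/740.0 = 171 kΩ.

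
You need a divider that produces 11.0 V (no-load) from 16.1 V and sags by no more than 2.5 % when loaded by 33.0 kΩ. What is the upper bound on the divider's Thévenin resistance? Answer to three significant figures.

Loading drop = R_th/(R_th + R_L) ≤ 0.0250, so R_th ≤ R_L · ε/(1−ε) = 33.0 kΩ × 0.0250/0.9750 = 846 Ω.

R_th ≤ 846 Ω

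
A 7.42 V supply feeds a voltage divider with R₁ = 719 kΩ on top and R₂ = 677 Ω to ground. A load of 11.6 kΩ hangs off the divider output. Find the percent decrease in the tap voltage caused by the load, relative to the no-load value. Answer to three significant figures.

5.51 %

The divider's output (Thévenin) resistance is R₁‖R₂ = 676.4 Ω.
Fractional drop under load = R_th/(R_th + R_L) = 676.4 / (676.4 + 11600) = 0.05509.
So the output falls by 5.51 %.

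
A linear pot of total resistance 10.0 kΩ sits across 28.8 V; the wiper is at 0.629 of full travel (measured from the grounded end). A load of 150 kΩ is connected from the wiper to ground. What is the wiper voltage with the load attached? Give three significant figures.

The wiper splits the pot into (1−α)R = 3.710 kΩ above and αR = 6.290 kΩ below.
Lower section ‖ load = 6.037 kΩ.
V_wiper = 28.8 × 6.037/(3.710 + 6.037) = 17.8 V.

V ≈ 17.8 V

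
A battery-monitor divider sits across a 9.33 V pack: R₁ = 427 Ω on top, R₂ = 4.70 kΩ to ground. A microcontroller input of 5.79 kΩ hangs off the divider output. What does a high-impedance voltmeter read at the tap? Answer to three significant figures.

The load sits in parallel with R₂: R₂‖R_L = (4700 × 5790) / (4700 + 5790) = 2594 Ω.
V_out = 9.33 × 2594 / (427 + 2594) = 9.33 × 2594/3021 = 8.01 V.
(Unloaded it would have been 8.55 V.)

V_out ≈ 8.01 V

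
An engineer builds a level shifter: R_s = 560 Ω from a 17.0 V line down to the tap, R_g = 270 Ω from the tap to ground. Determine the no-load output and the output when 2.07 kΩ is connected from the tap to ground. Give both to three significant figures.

Unloaded: 5.53 V; loaded: 5.08 V

Open-circuit: V = 17.0 × 270/(560 + 270) = 5.53 V.
With the load, R_g becomes R_g‖R_L = 238.8 Ω, so V = 17.0 × 238.8/798.8 = 5.08 V.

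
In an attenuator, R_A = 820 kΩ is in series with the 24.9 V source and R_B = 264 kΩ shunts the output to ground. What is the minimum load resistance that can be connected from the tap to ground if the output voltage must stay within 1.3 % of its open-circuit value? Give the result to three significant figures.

R_L(min) ≈ 15.2 MΩ

Output resistance R_th = R_A‖R_B = (820 × 264)/1084 = 199.7 kΩ.
The fractional drop is R_th/(R_th + R_L); requiring this ≤ 0.0130 gives R_L ≥ R_th(1/0.0130 − 1) = 199.7 × 75.92 = 15.2 MΩ.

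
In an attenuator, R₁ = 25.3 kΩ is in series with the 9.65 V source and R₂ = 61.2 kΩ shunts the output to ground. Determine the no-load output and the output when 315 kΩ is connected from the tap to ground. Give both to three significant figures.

Unloaded: 6.83 V; loaded: 6.46 V

Open-circuit: V = 9.65 × 61.2/(25.3 + 61.2) = 6.83 V.
With the load, R₂ becomes R₂‖R_L = 51.24 kΩ, so V = 9.65 × 51.24/76.54 = 6.46 V.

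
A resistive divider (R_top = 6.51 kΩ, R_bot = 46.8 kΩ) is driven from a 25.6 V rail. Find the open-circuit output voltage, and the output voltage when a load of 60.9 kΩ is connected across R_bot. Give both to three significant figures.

Unloaded: 22.5 V; loaded: 20.5 V

Open-circuit: V = 25.6 × 46.8/(6.51 + 46.8) = 22.5 V.
With the load, R_bot becomes R_bot‖R_L = 26.46 kΩ, so V = 25.6 × 26.46/32.97 = 20.5 V.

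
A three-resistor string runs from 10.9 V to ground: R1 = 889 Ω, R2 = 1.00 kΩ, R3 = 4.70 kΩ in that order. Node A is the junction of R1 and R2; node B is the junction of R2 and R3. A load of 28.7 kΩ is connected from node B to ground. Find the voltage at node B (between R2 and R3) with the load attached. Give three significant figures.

V ≈ 7.43 V

At node B, R3 is in parallel with the load: R3‖R_L = 4039 Ω.
Below node A the resistance is R2 + (R3‖R_L) = 5039 Ω, so V_A = 10.9 × 5039/5928 = 9.265 V.
Then V_B = V_A × (R3‖R_L)/(R2 + R3‖R_L) = 9.265 × 4039/5039 = 7.43 V.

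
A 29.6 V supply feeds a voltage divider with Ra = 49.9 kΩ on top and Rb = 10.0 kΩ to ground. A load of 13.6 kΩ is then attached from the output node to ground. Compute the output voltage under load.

The load sits in parallel with Rb: Rb‖R_L = (10.0 × 13.6) / (10.0 + 13.6) = 5.763 kΩ.
V_out = 29.6 × 5.763 / (49.9 + 5.763) = 29.6 × 5.763/55.66 = 3.06 V.

V_out ≈ 3.06 V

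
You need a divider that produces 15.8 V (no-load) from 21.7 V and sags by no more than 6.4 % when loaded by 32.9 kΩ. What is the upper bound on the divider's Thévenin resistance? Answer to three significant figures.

R_th ≤ 2.25 kΩ

Loading drop = R_th/(R_th + R_L) ≤ 0.0640, so R_th ≤ R_L · ε/(1−ε) = 32.9 kΩ × 0.0640/0.9360 = 2.25 kΩ.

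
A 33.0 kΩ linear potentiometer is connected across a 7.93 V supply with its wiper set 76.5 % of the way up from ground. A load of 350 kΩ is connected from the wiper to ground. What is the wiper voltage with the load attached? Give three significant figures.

V ≈ 5.97 V

The wiper splits the pot into (1−α)R = 7.755 kΩ above and αR = 25.25 kΩ below.
Lower section ‖ load = 23.55 kΩ.
V_wiper = 7.93 × 23.55/(7.755 + 23.55) = 5.97 V.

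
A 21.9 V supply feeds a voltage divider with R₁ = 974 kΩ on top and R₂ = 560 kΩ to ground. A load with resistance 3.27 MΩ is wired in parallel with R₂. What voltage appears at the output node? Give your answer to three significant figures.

The load sits in parallel with R₂: R₂‖R_L = (560 × 3270) / (560 + 3270) = 478.1 kΩ.
V_out = 21.9 × 478.1 / (974 + 478.1) = 21.9 × 478.1/1452 = 7.21 V.

V_out ≈ 7.21 V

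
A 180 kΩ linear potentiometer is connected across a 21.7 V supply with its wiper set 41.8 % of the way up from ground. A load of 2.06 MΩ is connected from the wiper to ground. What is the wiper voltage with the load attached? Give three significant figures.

V ≈ 8.88 V

The wiper splits the pot into (1−α)R = 104.8 kΩ above and αR = 75.24 kΩ below.
Lower section ‖ load = 72.59 kΩ.
V_wiper = 21.7 × 72.59/(104.8 + 72.59) = 8.88 V.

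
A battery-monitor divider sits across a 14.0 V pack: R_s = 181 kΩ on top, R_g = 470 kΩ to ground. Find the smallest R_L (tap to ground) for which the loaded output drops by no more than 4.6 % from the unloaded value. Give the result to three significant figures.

Output resistance R_th = R_s‖R_g = (181 × 470)/651.0 = 130.7 kΩ.
The fractional drop is R_th/(R_th + R_L); requiring this ≤ 0.0460 gives R_L ≥ R_th(1/0.0460 − 1) = 130.7 × 20.74 = 2.71 MΩ.

R_L(min) ≈ 2.71 MΩ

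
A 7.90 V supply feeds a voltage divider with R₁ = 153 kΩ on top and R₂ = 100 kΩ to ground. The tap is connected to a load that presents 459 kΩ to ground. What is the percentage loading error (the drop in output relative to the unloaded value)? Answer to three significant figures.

Unloaded V = 7.90 × 100/253.0 = 3.1225 V.
Loaded: R₂‖R_L = 82.11 kΩ, giving V = 7.90 × 82.11/235.1 = 2.7590 V.
Drop = (3.1225 − 2.7590) / 3.1225 = 11.6 %.

11.6 %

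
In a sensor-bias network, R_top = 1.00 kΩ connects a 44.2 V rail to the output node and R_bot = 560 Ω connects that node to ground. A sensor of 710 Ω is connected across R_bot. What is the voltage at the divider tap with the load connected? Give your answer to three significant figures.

The load sits in parallel with R_bot: R_bot‖R_L = (560 × 710) / (560 + 710) = 313.1 Ω.
V_out = 44.2 × 313.1 / (1000 + 313.1) = 44.2 × 313.1/1313 = 10.5 V.

V_out ≈ 10.5 V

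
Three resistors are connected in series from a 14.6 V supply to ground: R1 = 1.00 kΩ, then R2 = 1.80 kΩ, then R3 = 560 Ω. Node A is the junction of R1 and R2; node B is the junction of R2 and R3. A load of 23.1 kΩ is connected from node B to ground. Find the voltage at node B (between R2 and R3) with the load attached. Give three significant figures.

At node B, R3 is in parallel with the load: R3‖R_L = 546.7 Ω.
Below node A the resistance is R2 + (R3‖R_L) = 2347 Ω, so V_A = 14.6 × 2347/3347 = 10.24 V.
Then V_B = V_A × (R3‖R_L)/(R2 + R3‖R_L) = 10.24 × 546.7/2347 = 2.39 V.

V ≈ 2.39 V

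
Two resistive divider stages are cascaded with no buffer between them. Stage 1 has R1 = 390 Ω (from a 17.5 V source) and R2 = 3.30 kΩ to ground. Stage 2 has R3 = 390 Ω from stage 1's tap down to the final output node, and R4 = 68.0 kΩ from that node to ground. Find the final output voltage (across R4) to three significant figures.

Stage 2 presents R3+R4 = 68390 Ω as a load on stage 1's tap.
Stage 1's lower leg becomes R2‖(R3+R4) = 3148 Ω, so V_mid = 17.5 × 3148/3538 = 15.57 V.
Stage 2 is itself unloaded: V_out = V_mid × R4/(R3+R4) = 15.57 × 68000/68390 = 15.5 V.

V_out ≈ 15.5 V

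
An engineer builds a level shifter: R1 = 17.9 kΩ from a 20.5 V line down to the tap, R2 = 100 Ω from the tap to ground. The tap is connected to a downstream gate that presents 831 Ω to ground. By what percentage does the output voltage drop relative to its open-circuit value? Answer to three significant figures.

The divider's output (Thévenin) resistance is R1‖R2 = 99.44 Ω.
Fractional drop under load = R_th/(R_th + R_L) = 99.44 / (99.44 + 831) = 0.1069.
So the output falls by 10.7 %.

10.7 %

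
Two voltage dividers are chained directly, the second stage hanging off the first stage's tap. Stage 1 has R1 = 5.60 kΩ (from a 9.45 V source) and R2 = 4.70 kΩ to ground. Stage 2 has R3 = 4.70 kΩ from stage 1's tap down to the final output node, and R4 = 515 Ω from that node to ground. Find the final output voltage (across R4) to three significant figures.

V_out ≈ 0.286 V

Stage 2 presents R3+R4 = 5215 Ω as a load on stage 1's tap.
Stage 1's lower leg becomes R2‖(R3+R4) = 2472 Ω, so V_mid = 9.45 × 2472/8072 = 2.894 V.
Stage 2 is itself unloaded: V_out = V_mid × R4/(R3+R4) = 2.894 × 515/5215 = 0.286 V.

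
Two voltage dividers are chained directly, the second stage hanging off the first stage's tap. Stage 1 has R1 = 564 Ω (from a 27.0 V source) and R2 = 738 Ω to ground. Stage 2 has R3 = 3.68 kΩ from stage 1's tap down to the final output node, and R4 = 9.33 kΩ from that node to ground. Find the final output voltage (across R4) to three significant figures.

Stage 2 presents R3+R4 = 13010 Ω as a load on stage 1's tap.
Stage 1's lower leg becomes R2‖(R3+R4) = 698.4 Ω, so V_mid = 27.0 × 698.4/1262 = 14.94 V.
Stage 2 is itself unloaded: V_out = V_mid × R4/(R3+R4) = 14.94 × 9330/13010 = 10.7 V.

V_out ≈ 10.7 V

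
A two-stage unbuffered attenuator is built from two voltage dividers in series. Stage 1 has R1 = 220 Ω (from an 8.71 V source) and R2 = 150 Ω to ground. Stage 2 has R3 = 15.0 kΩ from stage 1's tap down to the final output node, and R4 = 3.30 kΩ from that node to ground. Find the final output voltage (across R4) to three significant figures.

Stage 2 presents R3+R4 = 18300 Ω as a load on stage 1's tap.
Stage 1's lower leg becomes R2‖(R3+R4) = 148.8 Ω, so V_mid = 8.71 × 148.8/368.8 = 3.514 V.
Stage 2 is itself unloaded: V_out = V_mid × R4/(R3+R4) = 3.514 × 3300/18300 = 0.634 V.

V_out ≈ 0.634 V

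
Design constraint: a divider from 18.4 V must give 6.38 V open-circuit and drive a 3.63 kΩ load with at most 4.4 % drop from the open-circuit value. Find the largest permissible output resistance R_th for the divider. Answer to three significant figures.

R_th ≤ 167 Ω

Loading drop = R_th/(R_th + R_L) ≤ 0.0440, so R_th ≤ R_L · ε/(1−ε) = 3.63 kΩ × 0.0440/0.9560 = 167 Ω.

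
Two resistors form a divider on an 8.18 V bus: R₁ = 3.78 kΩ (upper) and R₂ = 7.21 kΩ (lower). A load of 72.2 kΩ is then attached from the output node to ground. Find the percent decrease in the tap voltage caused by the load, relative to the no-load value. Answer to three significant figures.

The divider's output (Thévenin) resistance is R₁‖R₂ = 2.480 kΩ.
Fractional drop under load = R_th/(R_th + R_L) = 2.480 / (2.480 + 72.2) = 0.03321.
So the output falls by 3.32 %.

3.32 %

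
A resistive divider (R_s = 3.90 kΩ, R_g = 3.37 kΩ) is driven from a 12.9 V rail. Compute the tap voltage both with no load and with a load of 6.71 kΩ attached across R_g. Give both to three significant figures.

Unloaded: 5.98 V; loaded: 4.71 V

Open-circuit: V = 12.9 × 3.37/(3.90 + 3.37) = 5.98 V.
With the load, R_g becomes R_g‖R_L = 2.243 kΩ, so V = 12.9 × 2.243/6.143 = 4.71 V.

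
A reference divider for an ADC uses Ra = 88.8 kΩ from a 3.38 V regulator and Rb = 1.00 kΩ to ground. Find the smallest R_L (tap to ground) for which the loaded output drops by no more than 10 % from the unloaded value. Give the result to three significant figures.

R_L(min) ≈ 8.90 kΩ

Output resistance R_th = Ra‖Rb = (88800 × 1000)/89800 = 988.9 Ω.
The fractional drop is R_th/(R_th + R_L); requiring this ≤ 0.100 gives R_L ≥ R_th(1/0.100 − 1) = 988.9 × 9.000 = 8.90 kΩ.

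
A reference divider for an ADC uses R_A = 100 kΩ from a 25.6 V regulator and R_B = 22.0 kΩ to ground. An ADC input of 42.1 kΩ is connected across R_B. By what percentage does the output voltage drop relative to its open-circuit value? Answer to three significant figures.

Unloaded V = 25.6 × 22.0/122.0 = 4.616 V.
Loaded: R_B‖R_L = 14.45 kΩ, giving V = 25.6 × 14.45/114.4 = 3.232 V.
Drop = (4.616 − 3.232) / 4.616 = 30.0 %.

30.0 %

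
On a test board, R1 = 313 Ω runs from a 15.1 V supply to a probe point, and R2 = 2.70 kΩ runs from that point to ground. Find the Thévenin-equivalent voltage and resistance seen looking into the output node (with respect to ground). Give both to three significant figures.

V_th = 13.5 V, R_th = 280 Ω

V_th is the open-circuit tap voltage: 15.1 × 2700/(313 + 2700) = 13.5 V.
With the supply zeroed, R1 and R2 appear in parallel from the tap: R_th = R1‖R2 = (313 × 2700)/3013 = 280 Ω.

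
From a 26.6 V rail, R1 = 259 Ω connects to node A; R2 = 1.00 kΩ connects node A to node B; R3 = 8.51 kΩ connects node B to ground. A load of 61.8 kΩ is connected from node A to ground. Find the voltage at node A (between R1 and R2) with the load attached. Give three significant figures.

V ≈ 25.8 V

Below node A the series string R2+R3 = 9510 Ω sits in parallel with the 61800 Ω load: 8242 Ω.
V_A = 26.6 × 8242/(259 + 8242) = 25.8 V.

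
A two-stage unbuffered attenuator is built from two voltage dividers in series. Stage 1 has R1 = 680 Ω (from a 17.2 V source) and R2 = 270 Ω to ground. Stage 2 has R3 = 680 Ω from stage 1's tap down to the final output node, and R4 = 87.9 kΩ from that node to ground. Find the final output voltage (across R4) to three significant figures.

V_out ≈ 4.84 V

Stage 2 presents R3+R4 = 88580 Ω as a load on stage 1's tap.
Stage 1's lower leg becomes R2‖(R3+R4) = 269.2 Ω, so V_mid = 17.2 × 269.2/949.2 = 4.878 V.
Stage 2 is itself unloaded: V_out = V_mid × R4/(R3+R4) = 4.878 × 87900/88580 = 4.84 V.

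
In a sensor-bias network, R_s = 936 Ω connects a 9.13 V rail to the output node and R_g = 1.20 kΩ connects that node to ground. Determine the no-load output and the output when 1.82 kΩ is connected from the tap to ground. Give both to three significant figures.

Unloaded: 5.13 V; loaded: 3.98 V

Open-circuit: V = 9.13 × 1200/(936 + 1200) = 5.13 V.
With the load, R_g becomes R_g‖R_L = 723.2 Ω, so V = 9.13 × 723.2/1659 = 3.98 V.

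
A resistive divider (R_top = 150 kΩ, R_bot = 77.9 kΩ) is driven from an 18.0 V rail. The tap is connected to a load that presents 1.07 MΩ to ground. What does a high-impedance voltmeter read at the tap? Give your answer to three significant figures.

V_out ≈ 5.87 V

The load sits in parallel with R_bot: R_bot‖R_L = (77.9 × 1070) / (77.9 + 1070) = 72.61 kΩ.
V_out = 18.0 × 72.61 / (150 + 72.61) = 18.0 × 72.61/222.6 = 5.87 V.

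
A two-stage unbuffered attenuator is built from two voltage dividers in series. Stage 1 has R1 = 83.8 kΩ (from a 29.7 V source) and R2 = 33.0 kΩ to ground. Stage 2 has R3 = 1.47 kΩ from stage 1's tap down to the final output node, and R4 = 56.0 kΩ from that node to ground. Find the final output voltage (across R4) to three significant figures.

V_out ≈ 5.79 V

Stage 2 presents R3+R4 = 57.47 kΩ as a load on stage 1's tap.
Stage 1's lower leg becomes R2‖(R3+R4) = 20.96 kΩ, so V_mid = 29.7 × 20.96/104.8 = 5.943 V.
Stage 2 is itself unloaded: V_out = V_mid × R4/(R3+R4) = 5.943 × 56.0/57.47 = 5.79 V.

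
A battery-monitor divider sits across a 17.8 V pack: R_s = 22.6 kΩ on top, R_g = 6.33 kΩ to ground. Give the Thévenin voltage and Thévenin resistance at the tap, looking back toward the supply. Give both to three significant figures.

V_th = 3.89 V, R_th = 4.94 kΩ

V_th is the open-circuit tap voltage: 17.8 × 6.33/(22.6 + 6.33) = 3.89 V.
With the supply zeroed, R_s and R_g appear in parallel from the tap: R_th = R_s‖R_g = (22.6 × 6.33)/28.93 = 4.94 kΩ.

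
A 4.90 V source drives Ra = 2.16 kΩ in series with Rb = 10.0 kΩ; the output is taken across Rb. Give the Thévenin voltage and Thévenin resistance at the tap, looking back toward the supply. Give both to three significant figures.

V_th is the open-circuit tap voltage: 4.90 × 10.0/(2.16 + 10.0) = 4.03 V.
With the supply zeroed, Ra and Rb appear in parallel from the tap: R_th = Ra‖Rb = (2.16 × 10.0)/12.16 = 1.78 kΩ.

V_th = 4.03 V, R_th = 1.78 kΩ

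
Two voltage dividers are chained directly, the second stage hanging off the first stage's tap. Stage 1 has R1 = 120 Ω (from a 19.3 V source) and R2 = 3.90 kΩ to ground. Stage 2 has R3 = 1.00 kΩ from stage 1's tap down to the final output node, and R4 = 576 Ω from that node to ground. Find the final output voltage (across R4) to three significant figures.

V_out ≈ 6.37 V

Stage 2 presents R3+R4 = 1576 Ω as a load on stage 1's tap.
Stage 1's lower leg becomes R2‖(R3+R4) = 1122 Ω, so V_mid = 19.3 × 1122/1242 = 17.44 V.
Stage 2 is itself unloaded: V_out = V_mid × R4/(R3+R4) = 17.44 × 576/1576 = 6.37 V.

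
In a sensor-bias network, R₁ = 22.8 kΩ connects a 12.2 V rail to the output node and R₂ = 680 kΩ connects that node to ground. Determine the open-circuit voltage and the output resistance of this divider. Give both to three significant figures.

V_th = 11.8 V, R_th = 22.1 kΩ

V_th is the open-circuit tap voltage: 12.2 × 680/(22.8 + 680) = 11.8 V.
With the supply zeroed, R₁ and R₂ appear in parallel from the tap: R_th = R₁‖R₂ = (22.8 × 680)/702.8 = 22.1 kΩ.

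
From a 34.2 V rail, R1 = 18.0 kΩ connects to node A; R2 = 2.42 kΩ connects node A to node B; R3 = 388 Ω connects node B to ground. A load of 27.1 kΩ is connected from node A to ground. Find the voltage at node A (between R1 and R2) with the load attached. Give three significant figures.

Below node A the series string R2+R3 = 2808 Ω sits in parallel with the 27100 Ω load: 2544 Ω.
V_A = 34.2 × 2544/(18000 + 2544) = 4.24 V.

V ≈ 4.24 V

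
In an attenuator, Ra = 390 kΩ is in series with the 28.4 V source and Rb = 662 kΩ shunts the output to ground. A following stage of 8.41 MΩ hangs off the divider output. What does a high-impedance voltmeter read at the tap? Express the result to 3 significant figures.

The load sits in parallel with Rb: Rb‖R_L = (662 × 8410) / (662 + 8410) = 613.7 kΩ.
V_out = 28.4 × 613.7 / (390 + 613.7) = 28.4 × 613.7/1004 = 17.4 V.

V_out ≈ 17.4 V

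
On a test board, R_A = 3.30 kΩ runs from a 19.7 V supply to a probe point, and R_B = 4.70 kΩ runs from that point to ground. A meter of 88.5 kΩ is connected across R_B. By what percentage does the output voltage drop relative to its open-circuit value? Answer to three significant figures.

2.14 %

The divider's output (Thévenin) resistance is R_A‖R_B = 1.939 kΩ.
Fractional drop under load = R_th/(R_th + R_L) = 1.939 / (1.939 + 88.5) = 0.02144.
So the output falls by 2.14 %.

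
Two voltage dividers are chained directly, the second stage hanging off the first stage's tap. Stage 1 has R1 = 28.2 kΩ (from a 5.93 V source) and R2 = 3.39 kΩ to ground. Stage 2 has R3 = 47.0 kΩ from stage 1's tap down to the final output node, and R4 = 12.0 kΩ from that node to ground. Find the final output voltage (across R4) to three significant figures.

Stage 2 presents R3+R4 = 59.00 kΩ as a load on stage 1's tap.
Stage 1's lower leg becomes R2‖(R3+R4) = 3.206 kΩ, so V_mid = 5.93 × 3.206/31.41 = 0.6053 V.
Stage 2 is itself unloaded: V_out = V_mid × R4/(R3+R4) = 0.6053 × 12.0/59.00 = 0.123 V.

V_out ≈ 0.123 V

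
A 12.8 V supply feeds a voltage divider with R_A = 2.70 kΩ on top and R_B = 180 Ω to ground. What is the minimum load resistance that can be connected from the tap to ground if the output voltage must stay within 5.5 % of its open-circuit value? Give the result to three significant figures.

Output resistance R_th = R_A‖R_B = (2700 × 180)/2880 = 168.8 Ω.
The fractional drop is R_th/(R_th + R_L); requiring this ≤ 0.0550 gives R_L ≥ R_th(1/0.0550 − 1) = 168.8 × 17.18 = 2.90 kΩ.

R_L(min) ≈ 2.90 kΩ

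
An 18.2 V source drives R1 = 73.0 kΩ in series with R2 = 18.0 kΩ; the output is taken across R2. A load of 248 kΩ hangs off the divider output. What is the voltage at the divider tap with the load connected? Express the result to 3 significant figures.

The load sits in parallel with R2: R2‖R_L = (18.0 × 248) / (18.0 + 248) = 16.78 kΩ.
V_out = 18.2 × 16.78 / (73.0 + 16.78) = 18.2 × 16.78/89.78 = 3.40 V.

V_out ≈ 3.40 V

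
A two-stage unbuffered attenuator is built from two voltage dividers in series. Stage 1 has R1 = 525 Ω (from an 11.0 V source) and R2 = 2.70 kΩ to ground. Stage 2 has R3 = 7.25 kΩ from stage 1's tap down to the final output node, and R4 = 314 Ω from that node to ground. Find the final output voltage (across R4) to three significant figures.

V_out ≈ 0.361 V

Stage 2 presents R3+R4 = 7564 Ω as a load on stage 1's tap.
Stage 1's lower leg becomes R2‖(R3+R4) = 1990 Ω, so V_mid = 11.0 × 1990/2515 = 8.704 V.
Stage 2 is itself unloaded: V_out = V_mid × R4/(R3+R4) = 8.704 × 314/7564 = 0.361 V.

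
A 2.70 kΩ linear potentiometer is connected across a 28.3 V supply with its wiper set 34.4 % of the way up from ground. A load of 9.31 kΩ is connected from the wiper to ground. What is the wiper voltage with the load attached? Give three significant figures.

The wiper splits the pot into (1−α)R = 1771 Ω above and αR = 928.8 Ω below.
Lower section ‖ load = 844.5 Ω.
V_wiper = 28.3 × 844.5/(1771 + 844.5) = 9.14 V.

V ≈ 9.14 V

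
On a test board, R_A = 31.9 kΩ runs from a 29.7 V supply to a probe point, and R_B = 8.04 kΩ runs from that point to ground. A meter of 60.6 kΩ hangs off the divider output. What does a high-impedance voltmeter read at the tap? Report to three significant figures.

The load sits in parallel with R_B: R_B‖R_L = (8.04 × 60.6) / (8.04 + 60.6) = 7.098 kΩ.
V_out = 29.7 × 7.098 / (31.9 + 7.098) = 29.7 × 7.098/39.00 = 5.41 V.

V_out ≈ 5.41 V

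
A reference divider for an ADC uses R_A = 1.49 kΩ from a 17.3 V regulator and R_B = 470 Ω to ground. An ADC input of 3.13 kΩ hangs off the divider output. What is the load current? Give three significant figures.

I_L ≈ 1.19 mA

R_B‖R_L = 408.6 Ω; V_out = 17.3 × 408.6/1899 = 3.723 V.
I_L = V_out / R_L = 3.723 / 3.13 kΩ = 1.19 mA.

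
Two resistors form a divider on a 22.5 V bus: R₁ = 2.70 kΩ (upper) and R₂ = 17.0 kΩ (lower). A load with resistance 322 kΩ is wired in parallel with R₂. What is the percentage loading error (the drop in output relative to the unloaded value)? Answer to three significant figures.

The divider's output (Thévenin) resistance is R₁‖R₂ = 2.330 kΩ.
Fractional drop under load = R_th/(R_th + R_L) = 2.330 / (2.330 + 322) = 0.007184.
So the output falls by 0.718 %.

0.718 %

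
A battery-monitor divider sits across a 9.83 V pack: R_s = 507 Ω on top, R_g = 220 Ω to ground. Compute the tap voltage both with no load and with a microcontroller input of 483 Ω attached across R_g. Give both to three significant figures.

Open-circuit: V = 9.83 × 220/(507 + 220) = 2.97 V.
With the load, R_g becomes R_g‖R_L = 151.2 Ω, so V = 9.83 × 151.2/658.2 = 2.26 V.

Unloaded: 2.97 V; loaded: 2.26 V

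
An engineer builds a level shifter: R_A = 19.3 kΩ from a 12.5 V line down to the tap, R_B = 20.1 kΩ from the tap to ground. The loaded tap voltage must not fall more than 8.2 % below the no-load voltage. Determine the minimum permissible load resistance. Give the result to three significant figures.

R_L(min) ≈ 110 kΩ

Output resistance R_th = R_A‖R_B = (19.3 × 20.1)/39.40 = 9.846 kΩ.
The fractional drop is R_th/(R_th + R_L); requiring this ≤ 0.0820 gives R_L ≥ R_th(1/0.0820 − 1) = 9.846 × 11.20 = 110 kΩ.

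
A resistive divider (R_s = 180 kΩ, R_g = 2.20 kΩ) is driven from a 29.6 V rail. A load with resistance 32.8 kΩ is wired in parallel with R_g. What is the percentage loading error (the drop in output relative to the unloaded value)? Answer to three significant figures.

6.21 %

The divider's output (Thévenin) resistance is R_s‖R_g = 2.173 kΩ.
Fractional drop under load = R_th/(R_th + R_L) = 2.173 / (2.173 + 32.8) = 0.06215.
So the output falls by 6.21 %.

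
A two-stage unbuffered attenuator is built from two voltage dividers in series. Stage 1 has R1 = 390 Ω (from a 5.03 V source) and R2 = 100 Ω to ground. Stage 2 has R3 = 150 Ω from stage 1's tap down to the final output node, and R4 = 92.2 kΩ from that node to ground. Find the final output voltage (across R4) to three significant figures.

Stage 2 presents R3+R4 = 92350 Ω as a load on stage 1's tap.
Stage 1's lower leg becomes R2‖(R3+R4) = 99.89 Ω, so V_mid = 5.03 × 99.89/489.9 = 1.026 V.
Stage 2 is itself unloaded: V_out = V_mid × R4/(R3+R4) = 1.026 × 92200/92350 = 1.02 V.

V_out ≈ 1.02 V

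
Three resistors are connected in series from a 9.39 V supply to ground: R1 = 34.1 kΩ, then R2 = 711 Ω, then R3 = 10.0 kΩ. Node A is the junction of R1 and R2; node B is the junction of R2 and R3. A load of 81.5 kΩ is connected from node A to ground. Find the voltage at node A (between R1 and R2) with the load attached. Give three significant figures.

V ≈ 2.04 V

Below node A the series string R2+R3 = 10710 Ω sits in parallel with the 81500 Ω load: 9467 Ω.
V_A = 9.39 × 9467/(34100 + 9467) = 2.04 V.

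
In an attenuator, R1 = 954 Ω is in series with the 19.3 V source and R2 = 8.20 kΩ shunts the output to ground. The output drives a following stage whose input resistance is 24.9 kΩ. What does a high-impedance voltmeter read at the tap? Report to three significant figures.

V_out ≈ 16.7 V

The load sits in parallel with R2: R2‖R_L = (8200 × 24900) / (8200 + 24900) = 6169 Ω.
V_out = 19.3 × 6169 / (954 + 6169) = 19.3 × 6169/7123 = 16.7 V.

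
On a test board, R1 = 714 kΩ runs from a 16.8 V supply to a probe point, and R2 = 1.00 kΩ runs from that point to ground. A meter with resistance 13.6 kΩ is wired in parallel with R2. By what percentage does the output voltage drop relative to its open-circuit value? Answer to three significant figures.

6.84 %

The divider's output (Thévenin) resistance is R1‖R2 = 0.9986 kΩ.
Fractional drop under load = R_th/(R_th + R_L) = 0.9986 / (0.9986 + 13.6) = 0.06840.
So the output falls by 6.84 %.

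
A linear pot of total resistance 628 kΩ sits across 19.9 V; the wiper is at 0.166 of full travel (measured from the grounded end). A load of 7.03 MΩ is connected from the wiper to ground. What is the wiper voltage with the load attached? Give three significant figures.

The wiper splits the pot into (1−α)R = 523.8 kΩ above and αR = 104.2 kΩ below.
Lower section ‖ load = 102.7 kΩ.
V_wiper = 19.9 × 102.7/(523.8 + 102.7) = 3.26 V.

V ≈ 3.26 V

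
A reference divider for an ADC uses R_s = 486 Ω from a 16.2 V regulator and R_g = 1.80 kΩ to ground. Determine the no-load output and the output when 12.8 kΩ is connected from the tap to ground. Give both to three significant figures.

Open-circuit: V = 16.2 × 1800/(486 + 1800) = 12.8 V.
With the load, R_g becomes R_g‖R_L = 1578 Ω, so V = 16.2 × 1578/2064 = 12.4 V.

Unloaded: 12.8 V; loaded: 12.4 V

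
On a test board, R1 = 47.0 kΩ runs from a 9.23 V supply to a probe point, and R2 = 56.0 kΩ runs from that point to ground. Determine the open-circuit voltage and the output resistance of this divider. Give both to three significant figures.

V_th is the open-circuit tap voltage: 9.23 × 56.0/(47.0 + 56.0) = 5.02 V.
With the supply zeroed, R1 and R2 appear in parallel from the tap: R_th = R1‖R2 = (47.0 × 56.0)/103.0 = 25.6 kΩ.

V_th = 5.02 V, R_th = 25.6 kΩ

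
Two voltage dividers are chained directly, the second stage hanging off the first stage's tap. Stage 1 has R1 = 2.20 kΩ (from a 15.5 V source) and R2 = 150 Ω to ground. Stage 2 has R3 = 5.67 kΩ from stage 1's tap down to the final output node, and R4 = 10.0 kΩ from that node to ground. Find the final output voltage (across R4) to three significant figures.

V_out ≈ 0.626 V

Stage 2 presents R3+R4 = 15670 Ω as a load on stage 1's tap.
Stage 1's lower leg becomes R2‖(R3+R4) = 148.6 Ω, so V_mid = 15.5 × 148.6/2349 = 0.9806 V.
Stage 2 is itself unloaded: V_out = V_mid × R4/(R3+R4) = 0.9806 × 10000/15670 = 0.626 V.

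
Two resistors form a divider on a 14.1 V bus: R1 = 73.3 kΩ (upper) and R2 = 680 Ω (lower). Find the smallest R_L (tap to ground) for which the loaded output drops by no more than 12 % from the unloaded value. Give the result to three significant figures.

Output resistance R_th = R1‖R2 = (73300 × 680)/73980 = 673.7 Ω.
The fractional drop is R_th/(R_th + R_L); requiring this ≤ 0.120 gives R_L ≥ R_th(1/0.120 − 1) = 673.7 × 7.333 = 4.94 kΩ.

R_L(min) ≈ 4.94 kΩ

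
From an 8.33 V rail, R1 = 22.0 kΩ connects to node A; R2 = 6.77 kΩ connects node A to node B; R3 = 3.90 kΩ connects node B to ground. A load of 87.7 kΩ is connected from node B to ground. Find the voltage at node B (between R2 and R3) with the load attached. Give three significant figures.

V ≈ 0.957 V

At node B, R3 is in parallel with the load: R3‖R_L = 3.734 kΩ.
Below node A the resistance is R2 + (R3‖R_L) = 10.50 kΩ, so V_A = 8.33 × 10.50/32.50 = 2.692 V.
Then V_B = V_A × (R3‖R_L)/(R2 + R3‖R_L) = 2.692 × 3.734/10.50 = 0.957 V.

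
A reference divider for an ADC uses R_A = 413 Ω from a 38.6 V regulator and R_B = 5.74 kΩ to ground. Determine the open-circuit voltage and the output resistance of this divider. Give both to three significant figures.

V_th is the open-circuit tap voltage: 38.6 × 5740/(413 + 5740) = 36.0 V.
With the supply zeroed, R_A and R_B appear in parallel from the tap: R_th = R_A‖R_B = (413 × 5740)/6153 = 385 Ω.

V_th = 36.0 V, R_th = 385 Ω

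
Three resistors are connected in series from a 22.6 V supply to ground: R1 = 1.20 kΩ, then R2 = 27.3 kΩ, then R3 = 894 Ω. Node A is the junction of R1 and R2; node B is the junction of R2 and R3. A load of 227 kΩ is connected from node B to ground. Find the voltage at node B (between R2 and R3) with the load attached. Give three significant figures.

V ≈ 0.685 V

At node B, R3 is in parallel with the load: R3‖R_L = 890.5 Ω.
Below node A the resistance is R2 + (R3‖R_L) = 28190 Ω, so V_A = 22.6 × 28190/29390 = 21.68 V.
Then V_B = V_A × (R3‖R_L)/(R2 + R3‖R_L) = 21.68 × 890.5/28190 = 0.685 V.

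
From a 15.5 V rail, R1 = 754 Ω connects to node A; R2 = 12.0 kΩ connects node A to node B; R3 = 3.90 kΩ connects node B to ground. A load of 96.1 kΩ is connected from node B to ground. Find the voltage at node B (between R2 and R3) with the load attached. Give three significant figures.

At node B, R3 is in parallel with the load: R3‖R_L = 3748 Ω.
Below node A the resistance is R2 + (R3‖R_L) = 15750 Ω, so V_A = 15.5 × 15750/16500 = 14.79 V.
Then V_B = V_A × (R3‖R_L)/(R2 + R3‖R_L) = 14.79 × 3748/15750 = 3.52 V.

V ≈ 3.52 V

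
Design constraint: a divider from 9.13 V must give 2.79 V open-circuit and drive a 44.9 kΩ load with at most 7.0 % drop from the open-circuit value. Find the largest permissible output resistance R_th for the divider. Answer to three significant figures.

R_th ≤ 3.38 kΩ

Loading drop = R_th/(R_th + R_L) ≤ 0.0700, so R_th ≤ R_L · ε/(1−ε) = 44.9 kΩ × 0.0700/0.9300 = 3.38 kΩ.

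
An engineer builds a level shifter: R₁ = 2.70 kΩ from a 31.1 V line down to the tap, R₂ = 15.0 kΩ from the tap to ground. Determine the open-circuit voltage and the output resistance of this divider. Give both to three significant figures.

V_th = 26.4 V, R_th = 2.29 kΩ

V_th is the open-circuit tap voltage: 31.1 × 15.0/(2.70 + 15.0) = 26.4 V.
With the supply zeroed, R₁ and R₂ appear in parallel from the tap: R_th = R₁‖R₂ = (2.70 × 15.0)/17.70 = 2.29 kΩ.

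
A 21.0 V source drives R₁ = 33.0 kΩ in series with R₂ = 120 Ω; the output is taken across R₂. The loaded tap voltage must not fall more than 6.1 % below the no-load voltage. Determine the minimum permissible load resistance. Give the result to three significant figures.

R_L(min) ≈ 1.84 kΩ

Output resistance R_th = R₁‖R₂ = (33000 × 120)/33120 = 119.6 Ω.
The fractional drop is R_th/(R_th + R_L); requiring this ≤ 0.0610 gives R_L ≥ R_th(1/0.0610 − 1) = 119.6 × 15.39 = 1.84 kΩ.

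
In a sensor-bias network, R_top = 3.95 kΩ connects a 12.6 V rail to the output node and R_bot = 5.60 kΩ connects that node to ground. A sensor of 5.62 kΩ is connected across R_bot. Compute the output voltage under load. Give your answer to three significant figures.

V_out ≈ 5.23 V

The load sits in parallel with R_bot: R_bot‖R_L = (5.60 × 5.62) / (5.60 + 5.62) = 2.805 kΩ.
V_out = 12.6 × 2.805 / (3.95 + 2.805) = 12.6 × 2.805/6.755 = 5.23 V.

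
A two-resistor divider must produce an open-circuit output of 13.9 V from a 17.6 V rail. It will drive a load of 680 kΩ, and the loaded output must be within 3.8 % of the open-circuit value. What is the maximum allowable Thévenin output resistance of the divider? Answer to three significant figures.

Loading drop = R_th/(R_th + R_L) ≤ 0.0380, so R_th ≤ R_L · ε/(1−ε) = 680 kΩ × 0.0380/0.9620 = 26.9 kΩ.
(Any R1, R2 with R2/(R1+R2) = 0.790 and R1‖R2 ≤ 26.9 kΩ will meet the spec.)

R_th ≤ 26.9 kΩ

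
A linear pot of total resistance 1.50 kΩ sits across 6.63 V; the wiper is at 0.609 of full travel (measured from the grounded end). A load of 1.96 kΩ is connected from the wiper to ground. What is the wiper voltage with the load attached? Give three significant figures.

The wiper splits the pot into (1−α)R = 586.5 Ω above and αR = 913.5 Ω below.
Lower section ‖ load = 623.1 Ω.
V_wiper = 6.63 × 623.1/(586.5 + 623.1) = 3.42 V.

V ≈ 3.42 V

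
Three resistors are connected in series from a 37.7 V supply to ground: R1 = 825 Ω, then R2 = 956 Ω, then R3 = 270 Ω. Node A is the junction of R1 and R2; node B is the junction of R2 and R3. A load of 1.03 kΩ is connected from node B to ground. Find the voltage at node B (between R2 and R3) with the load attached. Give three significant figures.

At node B, R3 is in parallel with the load: R3‖R_L = 213.9 Ω.
Below node A the resistance is R2 + (R3‖R_L) = 1170 Ω, so V_A = 37.7 × 1170/1995 = 22.11 V.
Then V_B = V_A × (R3‖R_L)/(R2 + R3‖R_L) = 22.11 × 213.9/1170 = 4.04 V.

V ≈ 4.04 V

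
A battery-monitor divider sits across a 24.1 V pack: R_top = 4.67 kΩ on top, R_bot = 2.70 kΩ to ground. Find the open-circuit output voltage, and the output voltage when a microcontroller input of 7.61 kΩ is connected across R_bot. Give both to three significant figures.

Open-circuit: V = 24.1 × 2.70/(4.67 + 2.70) = 8.83 V.
With the load, R_bot becomes R_bot‖R_L = 1.993 kΩ, so V = 24.1 × 1.993/6.663 = 7.21 V.

Unloaded: 8.83 V; loaded: 7.21 V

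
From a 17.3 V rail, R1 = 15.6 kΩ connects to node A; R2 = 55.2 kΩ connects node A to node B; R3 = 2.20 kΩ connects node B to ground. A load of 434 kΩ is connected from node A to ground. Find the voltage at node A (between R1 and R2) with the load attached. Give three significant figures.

Below node A the series string R2+R3 = 57.40 kΩ sits in parallel with the 434 kΩ load: 50.70 kΩ.
V_A = 17.3 × 50.70/(15.6 + 50.70) = 13.2 V.

V ≈ 13.2 V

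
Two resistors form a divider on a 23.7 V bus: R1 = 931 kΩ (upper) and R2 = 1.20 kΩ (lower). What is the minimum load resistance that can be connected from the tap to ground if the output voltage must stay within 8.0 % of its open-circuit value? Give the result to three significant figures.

R_L(min) ≈ 13.8 kΩ

Output resistance R_th = R1‖R2 = (931 × 1.20)/932.2 = 1.198 kΩ.
The fractional drop is R_th/(R_th + R_L); requiring this ≤ 0.0800 gives R_L ≥ R_th(1/0.0800 − 1) = 1.198 × 11.50 = 13.8 kΩ.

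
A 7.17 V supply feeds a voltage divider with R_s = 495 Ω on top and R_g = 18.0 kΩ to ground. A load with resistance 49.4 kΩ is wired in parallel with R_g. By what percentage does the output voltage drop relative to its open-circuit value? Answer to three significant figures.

0.966 %

The divider's output (Thévenin) resistance is R_s‖R_g = 481.8 Ω.
Fractional drop under load = R_th/(R_th + R_L) = 481.8 / (481.8 + 49400) = 0.009658.
So the output falls by 0.966 %.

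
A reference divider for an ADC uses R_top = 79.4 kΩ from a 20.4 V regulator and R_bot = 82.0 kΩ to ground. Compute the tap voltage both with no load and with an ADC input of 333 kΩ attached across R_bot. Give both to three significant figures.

Unloaded: 10.4 V; loaded: 9.24 V

Open-circuit: V = 20.4 × 82.0/(79.4 + 82.0) = 10.4 V.
With the load, R_bot becomes R_bot‖R_L = 65.80 kΩ, so V = 20.4 × 65.80/145.2 = 9.24 V.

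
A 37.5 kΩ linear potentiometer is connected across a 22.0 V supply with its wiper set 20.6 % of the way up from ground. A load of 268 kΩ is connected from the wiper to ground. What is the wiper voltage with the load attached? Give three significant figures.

V ≈ 4.43 V

The wiper splits the pot into (1−α)R = 29.77 kΩ above and αR = 7.725 kΩ below.
Lower section ‖ load = 7.509 kΩ.
V_wiper = 22.0 × 7.509/(29.77 + 7.509) = 4.43 V.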